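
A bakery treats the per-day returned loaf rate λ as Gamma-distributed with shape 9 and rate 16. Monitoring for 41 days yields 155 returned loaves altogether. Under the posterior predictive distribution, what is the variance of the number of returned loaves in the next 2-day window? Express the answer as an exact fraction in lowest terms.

19352/3249

Total count 155 over total exposure 41 days.
Conjugate update: add total count to the shape and total exposure to the rate, giving Gamma(164, 57).
The posterior predictive for a window of length T is Negative Binomial with variance T·α'·(β'+T)/β'² = 2·164·59/3249 = 19352/3249.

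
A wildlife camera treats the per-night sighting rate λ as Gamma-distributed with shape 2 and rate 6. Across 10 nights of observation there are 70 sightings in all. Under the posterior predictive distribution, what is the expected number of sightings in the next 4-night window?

Total count 70 over total exposure 10 nights.
The Gamma prior is conjugate for the Poisson rate, so λ | data ~ Gamma(2+70, 6+10) = Gamma(72, 16).
Predictive mean over a 4-night window = T·E[λ|data] = 4·72/16 = 18.

18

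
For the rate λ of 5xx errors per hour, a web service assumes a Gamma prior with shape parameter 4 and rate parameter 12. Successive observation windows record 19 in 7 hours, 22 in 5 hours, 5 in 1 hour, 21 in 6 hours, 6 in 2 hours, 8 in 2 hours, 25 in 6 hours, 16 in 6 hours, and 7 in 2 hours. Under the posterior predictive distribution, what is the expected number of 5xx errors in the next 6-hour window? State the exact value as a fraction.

Total count: 19 + 22 + 5 + 21 + 6 + 8 + 25 + 16 + 7 = 129.
Total exposure: 7 + 5 + 1 + 6 + 2 + 2 + 6 + 6 + 2 = 37 hours.
Gamma(α, β) with Poisson data over total exposure Σt gives posterior Gamma(α+Σx, β+Σt) = Gamma(133, 49).
Predictive mean over a 6-hour window = T·E[λ|data] = 6·133/49 = 114/7.

114/7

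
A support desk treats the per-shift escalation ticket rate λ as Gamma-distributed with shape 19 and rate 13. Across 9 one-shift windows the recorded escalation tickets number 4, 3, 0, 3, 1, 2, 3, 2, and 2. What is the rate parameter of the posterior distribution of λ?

Total count: 4 + 3 + 0 + 3 + 1 + 2 + 3 + 2 + 2 = 20.
Total exposure: 9 shifts.
Conjugate update: add total count to the shape and total exposure to the rate, giving Gamma(39, 22).

22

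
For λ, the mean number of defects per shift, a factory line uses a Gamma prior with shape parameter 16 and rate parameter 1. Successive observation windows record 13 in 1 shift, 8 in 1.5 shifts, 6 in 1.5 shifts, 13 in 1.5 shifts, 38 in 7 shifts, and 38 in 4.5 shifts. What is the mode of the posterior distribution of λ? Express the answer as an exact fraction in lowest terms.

131/18

Total count: 13 + 8 + 6 + 13 + 38 + 38 = 116.
Total exposure: 1 + 1.5 + 1.5 + 1.5 + 7 + 4.5 = 17 shifts.
Posterior: α' = 16 + 116 = 132, β' = 1 + 17 = 18.
Posterior mode = (α'−1)/β' = 131/18.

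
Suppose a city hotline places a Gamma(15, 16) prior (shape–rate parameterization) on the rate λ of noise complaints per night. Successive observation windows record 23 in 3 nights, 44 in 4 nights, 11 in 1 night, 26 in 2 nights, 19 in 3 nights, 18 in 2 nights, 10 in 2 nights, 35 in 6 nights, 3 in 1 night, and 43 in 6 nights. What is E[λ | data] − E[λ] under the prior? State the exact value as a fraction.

1631/368

Total count: 23 + 44 + 11 + 26 + 19 + 18 + 10 + 35 + 3 + 43 = 232.
Total exposure: 3 + 4 + 1 + 2 + 3 + 2 + 2 + 6 + 1 + 6 = 30 nights.
Conjugate update: add total count to the shape and total exposure to the rate, giving Gamma(247, 46).
Posterior mean = 247/46 = 247/46; prior mean = 15/16 = 15/16. Difference = 247/46 − 15/16 = 1631/368.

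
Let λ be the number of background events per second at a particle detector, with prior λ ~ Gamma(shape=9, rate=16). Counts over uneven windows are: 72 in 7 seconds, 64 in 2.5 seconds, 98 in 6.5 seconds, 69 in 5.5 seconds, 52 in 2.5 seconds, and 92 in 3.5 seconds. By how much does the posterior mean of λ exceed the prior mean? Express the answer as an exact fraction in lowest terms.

4603/464

Total count: 72 + 64 + 98 + 69 + 52 + 92 = 447.
Total exposure: 7 + 2.5 + 6.5 + 5.5 + 2.5 + 3.5 = 27.5 seconds.
Conjugate update: add total count to the shape and total exposure to the rate, giving Gamma(456, 87/2).
Posterior mean = 456/(87/2) = 304/29; prior mean = 9/16 = 9/16. Difference = 304/29 − 9/16 = 4603/464.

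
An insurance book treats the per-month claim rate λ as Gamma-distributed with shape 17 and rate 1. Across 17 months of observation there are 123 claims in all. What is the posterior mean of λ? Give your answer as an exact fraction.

Total count 123 over total exposure 17 months.
Posterior: α' = 17 + 123 = 140, β' = 1 + 17 = 18.
Posterior mean = α'/β' = 140/18 = 70/9.

70/9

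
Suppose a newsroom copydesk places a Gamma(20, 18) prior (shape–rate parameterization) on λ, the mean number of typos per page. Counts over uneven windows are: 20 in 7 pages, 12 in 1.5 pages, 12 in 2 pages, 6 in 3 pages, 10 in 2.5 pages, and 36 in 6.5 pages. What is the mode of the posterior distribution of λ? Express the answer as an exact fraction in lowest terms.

Total count: 20 + 12 + 12 + 6 + 10 + 36 = 96.
Total exposure: 7 + 1.5 + 2 + 3 + 2.5 + 6.5 = 22.5 pages.
Gamma(α, β) with Poisson data over total exposure Σt gives posterior Gamma(α+Σx, β+Σt) = Gamma(116, 81/2).
Posterior mode = (α'−1)/β' = 115/(81/2) = 230/81.

230/81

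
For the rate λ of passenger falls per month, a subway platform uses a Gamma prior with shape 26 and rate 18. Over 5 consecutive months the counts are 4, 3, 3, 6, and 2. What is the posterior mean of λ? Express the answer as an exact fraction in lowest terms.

Total count: 4 + 3 + 3 + 6 + 2 = 18.
Total exposure: 5 months.
By Gamma–Poisson conjugacy, the posterior is Gamma(α + Σx, β + Σt) = Gamma(26 + 18, 18 + 5) = Gamma(44, 23).
Posterior mean = α'/β' = 44/23.

44/23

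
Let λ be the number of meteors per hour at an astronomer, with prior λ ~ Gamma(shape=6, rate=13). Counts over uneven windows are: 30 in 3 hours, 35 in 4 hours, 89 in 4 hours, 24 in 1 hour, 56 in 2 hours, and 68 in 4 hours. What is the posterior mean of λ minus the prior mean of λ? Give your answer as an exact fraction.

3818/403

Total count: 30 + 35 + 89 + 24 + 56 + 68 = 302.
Total exposure: 3 + 4 + 4 + 1 + 2 + 4 = 18 hours.
By Gamma–Poisson conjugacy, the posterior is Gamma(α + Σx, β + Σt) = Gamma(6 + 302, 13 + 18) = Gamma(308, 31).
Posterior mean = 308/31 = 308/31; prior mean = 6/13 = 6/13. Difference = 308/31 − 6/13 = 3818/403.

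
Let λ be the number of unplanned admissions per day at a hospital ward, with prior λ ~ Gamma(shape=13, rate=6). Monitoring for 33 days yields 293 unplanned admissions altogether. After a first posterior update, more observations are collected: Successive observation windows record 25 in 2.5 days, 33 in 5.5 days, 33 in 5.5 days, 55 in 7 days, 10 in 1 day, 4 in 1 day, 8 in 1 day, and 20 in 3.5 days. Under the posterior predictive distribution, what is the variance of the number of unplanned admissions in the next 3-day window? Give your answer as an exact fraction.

Total count 293 over total exposure 33 days.
After the first batch: Gamma(13 + 293, 6 + 33) = Gamma(306, 39).
Total count: 25 + 33 + 33 + 55 + 10 + 4 + 8 + 20 = 188.
Total exposure: 2.5 + 5.5 + 5.5 + 7 + 1 + 1 + 1 + 3.5 = 27 days.
After the second batch: Gamma(306 + 188, 39 + 27) = Gamma(494, 66).
The posterior predictive for a window of length T is Negative Binomial with variance T·α'·(β'+T)/β'² = 3·494·69/4356 = 5681/242.

5681/242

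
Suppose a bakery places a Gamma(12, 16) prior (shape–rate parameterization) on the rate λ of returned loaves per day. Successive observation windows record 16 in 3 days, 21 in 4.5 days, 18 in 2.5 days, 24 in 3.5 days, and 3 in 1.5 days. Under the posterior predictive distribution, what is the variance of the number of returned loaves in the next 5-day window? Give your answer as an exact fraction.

Total count: 16 + 21 + 18 + 24 + 3 = 82.
Total exposure: 3 + 4.5 + 2.5 + 3.5 + 1.5 = 15 days.
The Gamma prior is conjugate for the Poisson rate, so λ | data ~ Gamma(12+82, 16+15) = Gamma(94, 31).
The posterior predictive for a window of length T is Negative Binomial with variance T·α'·(β'+T)/β'² = 5·94·36/961 = 16920/961.

16920/961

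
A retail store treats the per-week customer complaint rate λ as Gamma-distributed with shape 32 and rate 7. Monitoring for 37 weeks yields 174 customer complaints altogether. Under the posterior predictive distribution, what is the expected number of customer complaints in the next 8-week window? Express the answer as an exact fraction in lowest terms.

Total count 174 over total exposure 37 weeks.
Gamma(α, β) with Poisson data over total exposure Σt gives posterior Gamma(α+Σx, β+Σt) = Gamma(206, 44).
Predictive mean over an 8-week window = T·E[λ|data] = 8·206/44 = 412/11.

412/11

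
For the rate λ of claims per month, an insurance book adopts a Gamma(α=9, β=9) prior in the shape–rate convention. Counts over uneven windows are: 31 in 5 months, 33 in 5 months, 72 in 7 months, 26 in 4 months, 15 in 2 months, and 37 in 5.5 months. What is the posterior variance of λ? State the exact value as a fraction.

Total count: 31 + 33 + 72 + 26 + 15 + 37 = 214.
Total exposure: 5 + 5 + 7 + 4 + 2 + 5.5 = 28.5 months.
Conjugate update: add total count to the shape and total exposure to the rate, giving Gamma(223, 75/2).
Posterior variance = α'/β'² = 223/(5625/4) = 892/5625.

892/5625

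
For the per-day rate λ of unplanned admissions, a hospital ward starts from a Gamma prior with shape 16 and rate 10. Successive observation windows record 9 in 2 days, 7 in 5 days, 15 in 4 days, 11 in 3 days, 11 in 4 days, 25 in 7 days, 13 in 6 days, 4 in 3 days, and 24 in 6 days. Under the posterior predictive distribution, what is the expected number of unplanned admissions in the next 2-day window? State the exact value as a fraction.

Total count: 9 + 7 + 15 + 11 + 11 + 25 + 13 + 4 + 24 = 119.
Total exposure: 2 + 5 + 4 + 3 + 4 + 7 + 6 + 3 + 6 = 40 days.
Conjugate update: add total count to the shape and total exposure to the rate, giving Gamma(135, 50).
Predictive mean over a 2-day window = T·E[λ|data] = 2·135/50 = 27/5.

27/5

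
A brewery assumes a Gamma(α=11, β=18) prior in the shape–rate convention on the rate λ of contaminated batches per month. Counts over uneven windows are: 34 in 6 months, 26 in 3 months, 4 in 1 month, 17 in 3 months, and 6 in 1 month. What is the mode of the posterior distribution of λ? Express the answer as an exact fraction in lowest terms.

Total count: 34 + 26 + 4 + 17 + 6 = 87.
Total exposure: 6 + 3 + 1 + 3 + 1 = 14 months.
Gamma(α, β) with Poisson data over total exposure Σt gives posterior Gamma(α+Σx, β+Σt) = Gamma(98, 32).
Posterior mode = (α'−1)/β' = 97/32.

97/32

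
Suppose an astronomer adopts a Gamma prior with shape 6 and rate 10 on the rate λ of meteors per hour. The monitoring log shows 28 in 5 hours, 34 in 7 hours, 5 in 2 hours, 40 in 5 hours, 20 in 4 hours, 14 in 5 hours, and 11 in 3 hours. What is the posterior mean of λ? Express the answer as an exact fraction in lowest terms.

Total count: 28 + 34 + 5 + 40 + 20 + 14 + 11 = 152.
Total exposure: 5 + 7 + 2 + 5 + 4 + 5 + 3 = 31 hours.
Gamma(α, β) with Poisson data over total exposure Σt gives posterior Gamma(α+Σx, β+Σt) = Gamma(158, 41).
Posterior mean = α'/β' = 158/41.

158/41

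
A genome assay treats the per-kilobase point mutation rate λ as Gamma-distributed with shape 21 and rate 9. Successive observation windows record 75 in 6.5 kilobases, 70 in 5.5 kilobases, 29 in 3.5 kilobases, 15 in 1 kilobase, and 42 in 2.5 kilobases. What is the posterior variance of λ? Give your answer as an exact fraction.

9/28

Total count: 75 + 70 + 29 + 15 + 42 = 231.
Total exposure: 6.5 + 5.5 + 3.5 + 1 + 2.5 = 19 kilobases.
Conjugate update: add total count to the shape and total exposure to the rate, giving Gamma(252, 28).
Posterior variance = α'/β'² = 252/784 = 9/28.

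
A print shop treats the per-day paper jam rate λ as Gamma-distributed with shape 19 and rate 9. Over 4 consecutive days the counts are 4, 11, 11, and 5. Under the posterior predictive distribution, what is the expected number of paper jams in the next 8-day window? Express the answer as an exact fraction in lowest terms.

400/13

Total count: 4 + 11 + 11 + 5 = 31.
Total exposure: 4 days.
Gamma(α, β) with Poisson data over total exposure Σt gives posterior Gamma(α+Σx, β+Σt) = Gamma(50, 13).
Predictive mean over an 8-day window = T·E[λ|data] = 8·50/13 = 400/13.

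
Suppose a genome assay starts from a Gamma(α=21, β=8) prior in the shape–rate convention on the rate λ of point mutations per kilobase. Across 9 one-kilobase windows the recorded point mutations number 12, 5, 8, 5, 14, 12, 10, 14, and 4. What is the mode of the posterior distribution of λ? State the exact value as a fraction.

Total count: 12 + 5 + 8 + 5 + 14 + 12 + 10 + 14 + 4 = 84.
Total exposure: 9 kilobases.
The Gamma prior is conjugate for the Poisson rate, so λ | data ~ Gamma(21+84, 8+9) = Gamma(105, 17).
Posterior mode = (α'−1)/β' = 104/17.

104/17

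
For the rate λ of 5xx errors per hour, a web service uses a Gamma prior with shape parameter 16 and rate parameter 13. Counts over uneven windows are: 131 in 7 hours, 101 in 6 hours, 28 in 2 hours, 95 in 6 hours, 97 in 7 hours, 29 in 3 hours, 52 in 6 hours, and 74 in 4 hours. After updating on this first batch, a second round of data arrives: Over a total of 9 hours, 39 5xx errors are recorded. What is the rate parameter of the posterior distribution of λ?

Total count: 131 + 101 + 28 + 95 + 97 + 29 + 52 + 74 = 607.
Total exposure: 7 + 6 + 2 + 6 + 7 + 3 + 6 + 4 = 41 hours.
After the first batch: Gamma(16 + 607, 13 + 41) = Gamma(623, 54).
Total count 39 over total exposure 9 hours.
After the second batch: Gamma(623 + 39, 54 + 9) = Gamma(662, 63).

63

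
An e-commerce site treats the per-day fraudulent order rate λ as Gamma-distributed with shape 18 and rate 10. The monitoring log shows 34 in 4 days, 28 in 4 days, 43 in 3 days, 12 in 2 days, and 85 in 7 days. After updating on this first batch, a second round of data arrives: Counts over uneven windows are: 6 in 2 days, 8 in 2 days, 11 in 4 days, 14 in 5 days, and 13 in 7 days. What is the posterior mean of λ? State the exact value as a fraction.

Total count: 34 + 28 + 43 + 12 + 85 = 202.
Total exposure: 4 + 4 + 3 + 2 + 7 = 20 days.
After the first batch: Gamma(18 + 202, 10 + 20) = Gamma(220, 30).
Total count: 6 + 8 + 11 + 14 + 13 = 52.
Total exposure: 2 + 2 + 4 + 5 + 7 = 20 days.
After the second batch: Gamma(220 + 52, 30 + 20) = Gamma(272, 50).
Posterior mean = α'/β' = 272/50 = 136/25.

136/25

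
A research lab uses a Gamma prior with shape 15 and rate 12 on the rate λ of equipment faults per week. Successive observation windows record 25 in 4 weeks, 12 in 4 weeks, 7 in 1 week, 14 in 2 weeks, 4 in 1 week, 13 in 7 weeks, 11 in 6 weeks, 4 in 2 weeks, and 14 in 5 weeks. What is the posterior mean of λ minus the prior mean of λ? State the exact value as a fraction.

16/11

Total count: 25 + 12 + 7 + 14 + 4 + 13 + 11 + 4 + 14 = 104.
Total exposure: 4 + 4 + 1 + 2 + 1 + 7 + 6 + 2 + 5 = 32 weeks.
Gamma(α, β) with Poisson data over total exposure Σt gives posterior Gamma(α+Σx, β+Σt) = Gamma(119, 44).
Posterior mean = 119/44 = 119/44; prior mean = 15/12 = 5/4. Difference = 119/44 − 5/4 = 16/11.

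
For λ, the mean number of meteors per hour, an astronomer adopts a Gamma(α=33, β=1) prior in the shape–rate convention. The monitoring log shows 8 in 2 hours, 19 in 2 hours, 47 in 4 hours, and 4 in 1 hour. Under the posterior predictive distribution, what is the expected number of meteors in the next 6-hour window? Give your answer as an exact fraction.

Total count: 8 + 19 + 47 + 4 = 78.
Total exposure: 2 + 2 + 4 + 1 = 9 hours.
The Gamma prior is conjugate for the Poisson rate, so λ | data ~ Gamma(33+78, 1+9) = Gamma(111, 10).
Predictive mean over a 6-hour window = T·E[λ|data] = 6·111/10 = 333/5.

333/5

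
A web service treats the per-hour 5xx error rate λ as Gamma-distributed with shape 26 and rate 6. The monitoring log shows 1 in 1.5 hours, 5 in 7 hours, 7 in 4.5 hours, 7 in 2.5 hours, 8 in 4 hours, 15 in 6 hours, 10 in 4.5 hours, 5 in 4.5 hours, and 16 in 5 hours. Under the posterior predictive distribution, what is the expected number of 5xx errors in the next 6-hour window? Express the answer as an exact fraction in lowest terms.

Total count: 1 + 5 + 7 + 7 + 8 + 15 + 10 + 5 + 16 = 74.
Total exposure: 1.5 + 7 + 4.5 + 2.5 + 4 + 6 + 4.5 + 4.5 + 5 = 39.5 hours.
Posterior: α' = 26 + 74 = 100, β' = 6 + 39.5 = 91/2.
Predictive mean over a 6-hour window = T·E[λ|data] = 6·100/(91/2) = 1200/91.

1200/91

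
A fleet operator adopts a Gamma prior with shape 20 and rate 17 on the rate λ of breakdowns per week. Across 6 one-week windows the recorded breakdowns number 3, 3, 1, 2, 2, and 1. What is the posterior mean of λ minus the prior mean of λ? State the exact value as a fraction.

Total count: 3 + 3 + 1 + 2 + 2 + 1 = 12.
Total exposure: 6 weeks.
The Gamma prior is conjugate for the Poisson rate, so λ | data ~ Gamma(20+12, 17+6) = Gamma(32, 23).
Posterior mean = 32/23 = 32/23; prior mean = 20/17 = 20/17. Difference = 32/23 − 20/17 = 84/391.

84/391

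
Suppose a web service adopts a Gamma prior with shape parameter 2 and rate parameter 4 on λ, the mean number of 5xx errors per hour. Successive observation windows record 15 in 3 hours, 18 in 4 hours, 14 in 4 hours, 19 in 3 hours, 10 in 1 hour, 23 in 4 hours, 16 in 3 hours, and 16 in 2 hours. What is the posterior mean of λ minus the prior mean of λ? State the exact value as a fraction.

17/4

Total count: 15 + 18 + 14 + 19 + 10 + 23 + 16 + 16 = 131.
Total exposure: 3 + 4 + 4 + 3 + 1 + 4 + 3 + 2 = 24 hours.
The Gamma prior is conjugate for the Poisson rate, so λ | data ~ Gamma(2+131, 4+24) = Gamma(133, 28).
Posterior mean = 133/28 = 19/4; prior mean = 2/4 = 1/2. Difference = 19/4 − 1/2 = 17/4.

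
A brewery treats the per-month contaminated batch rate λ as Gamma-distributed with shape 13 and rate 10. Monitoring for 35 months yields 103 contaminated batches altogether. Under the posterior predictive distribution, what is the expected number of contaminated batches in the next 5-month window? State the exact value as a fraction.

Total count 103 over total exposure 35 months.
Gamma(α, β) with Poisson data over total exposure Σt gives posterior Gamma(α+Σx, β+Σt) = Gamma(116, 45).
Predictive mean over a 5-month window = T·E[λ|data] = 5·116/45 = 116/9.

116/9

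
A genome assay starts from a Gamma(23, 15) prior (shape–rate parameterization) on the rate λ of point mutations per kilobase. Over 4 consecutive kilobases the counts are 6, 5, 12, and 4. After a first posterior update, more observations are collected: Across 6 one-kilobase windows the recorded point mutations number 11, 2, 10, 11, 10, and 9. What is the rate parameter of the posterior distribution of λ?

Total count: 6 + 5 + 12 + 4 = 27.
Total exposure: 4 kilobases.
After the first batch: Gamma(23 + 27, 15 + 4) = Gamma(50, 19).
Total count: 11 + 2 + 10 + 11 + 10 + 9 = 53.
Total exposure: 6 kilobases.
After the second batch: Gamma(50 + 53, 19 + 6) = Gamma(103, 25).

25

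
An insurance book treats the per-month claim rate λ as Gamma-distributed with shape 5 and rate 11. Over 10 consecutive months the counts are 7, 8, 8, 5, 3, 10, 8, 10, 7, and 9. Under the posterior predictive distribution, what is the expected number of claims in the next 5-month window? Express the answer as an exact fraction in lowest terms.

400/21

Total count: 7 + 8 + 8 + 5 + 3 + 10 + 8 + 10 + 7 + 9 = 75.
Total exposure: 10 months.
Gamma(α, β) with Poisson data over total exposure Σt gives posterior Gamma(α+Σx, β+Σt) = Gamma(80, 21).
Predictive mean over a 5-month window = T·E[λ|data] = 5·80/21 = 400/21.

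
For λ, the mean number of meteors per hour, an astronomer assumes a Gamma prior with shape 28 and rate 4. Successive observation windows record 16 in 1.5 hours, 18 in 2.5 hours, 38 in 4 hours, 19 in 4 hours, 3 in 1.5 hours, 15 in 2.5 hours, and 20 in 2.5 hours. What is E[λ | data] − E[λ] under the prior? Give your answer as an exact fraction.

Total count: 16 + 18 + 38 + 19 + 3 + 15 + 20 = 129.
Total exposure: 1.5 + 2.5 + 4 + 4 + 1.5 + 2.5 + 2.5 = 18.5 hours.
Posterior: α' = 28 + 129 = 157, β' = 4 + 18.5 = 45/2.
Posterior mean = 157/(45/2) = 314/45; prior mean = 28/4 = 7. Difference = 314/45 − 7 = -1/45.

-1/45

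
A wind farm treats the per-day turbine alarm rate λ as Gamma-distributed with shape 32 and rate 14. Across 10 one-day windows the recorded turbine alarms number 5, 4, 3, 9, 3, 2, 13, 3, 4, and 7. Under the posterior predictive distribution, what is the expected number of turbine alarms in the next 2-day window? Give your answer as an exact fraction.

Total count: 5 + 4 + 3 + 9 + 3 + 2 + 13 + 3 + 4 + 7 = 53.
Total exposure: 10 days.
Gamma(α, β) with Poisson data over total exposure Σt gives posterior Gamma(α+Σx, β+Σt) = Gamma(85, 24).
Predictive mean over a 2-day window = T·E[λ|data] = 2·85/24 = 85/12.

85/12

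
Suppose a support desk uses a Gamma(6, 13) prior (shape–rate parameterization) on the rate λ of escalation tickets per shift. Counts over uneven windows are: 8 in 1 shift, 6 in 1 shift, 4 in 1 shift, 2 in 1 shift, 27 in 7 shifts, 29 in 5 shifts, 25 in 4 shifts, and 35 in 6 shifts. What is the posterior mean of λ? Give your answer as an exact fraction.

Total count: 8 + 6 + 4 + 2 + 27 + 29 + 25 + 35 = 136.
Total exposure: 1 + 1 + 1 + 1 + 7 + 5 + 4 + 6 = 26 shifts.
The Gamma prior is conjugate for the Poisson rate, so λ | data ~ Gamma(6+136, 13+26) = Gamma(142, 39).
Posterior mean = α'/β' = 142/39.

142/39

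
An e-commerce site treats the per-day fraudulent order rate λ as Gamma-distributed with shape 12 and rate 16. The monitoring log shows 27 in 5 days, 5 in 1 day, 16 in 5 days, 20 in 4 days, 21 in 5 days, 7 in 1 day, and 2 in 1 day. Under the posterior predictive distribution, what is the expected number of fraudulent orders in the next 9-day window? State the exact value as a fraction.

Total count: 27 + 5 + 16 + 20 + 21 + 7 + 2 = 98.
Total exposure: 5 + 1 + 5 + 4 + 5 + 1 + 1 = 22 days.
The Gamma prior is conjugate for the Poisson rate, so λ | data ~ Gamma(12+98, 16+22) = Gamma(110, 38).
Predictive mean over a 9-day window = T·E[λ|data] = 9·110/38 = 495/19.

495/19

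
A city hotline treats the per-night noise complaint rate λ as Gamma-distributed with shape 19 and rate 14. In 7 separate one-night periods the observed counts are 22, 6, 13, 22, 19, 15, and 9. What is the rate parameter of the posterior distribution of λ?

21

Total count: 22 + 6 + 13 + 22 + 19 + 15 + 9 = 106.
Total exposure: 7 nights.
Gamma(α, β) with Poisson data over total exposure Σt gives posterior Gamma(α+Σx, β+Σt) = Gamma(125, 21).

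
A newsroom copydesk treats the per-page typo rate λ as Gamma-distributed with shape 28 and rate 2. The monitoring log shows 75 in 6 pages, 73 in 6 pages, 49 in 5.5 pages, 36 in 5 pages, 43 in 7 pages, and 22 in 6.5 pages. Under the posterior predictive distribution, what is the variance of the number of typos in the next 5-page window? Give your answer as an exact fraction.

Total count: 75 + 73 + 49 + 36 + 43 + 22 = 298.
Total exposure: 6 + 6 + 5.5 + 5 + 7 + 6.5 = 36 pages.
Posterior: α' = 28 + 298 = 326, β' = 2 + 36 = 38.
The posterior predictive for a window of length T is Negative Binomial with variance T·α'·(β'+T)/β'² = 5·326·43/1444 = 35045/722.

35045/722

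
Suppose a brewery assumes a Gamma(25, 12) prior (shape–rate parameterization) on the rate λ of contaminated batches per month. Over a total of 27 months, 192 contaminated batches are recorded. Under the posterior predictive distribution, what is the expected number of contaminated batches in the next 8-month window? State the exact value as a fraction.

Total count 192 over total exposure 27 months.
Conjugate update: add total count to the shape and total exposure to the rate, giving Gamma(217, 39).
Predictive mean over an 8-month window = T·E[λ|data] = 8·217/39 = 1736/39.

1736/39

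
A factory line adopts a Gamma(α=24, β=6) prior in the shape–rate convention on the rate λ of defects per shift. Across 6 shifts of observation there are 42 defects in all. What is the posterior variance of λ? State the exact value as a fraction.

Total count 42 over total exposure 6 shifts.
Posterior: α' = 24 + 42 = 66, β' = 6 + 6 = 12.
Posterior variance = α'/β'² = 66/144 = 11/24.

11/24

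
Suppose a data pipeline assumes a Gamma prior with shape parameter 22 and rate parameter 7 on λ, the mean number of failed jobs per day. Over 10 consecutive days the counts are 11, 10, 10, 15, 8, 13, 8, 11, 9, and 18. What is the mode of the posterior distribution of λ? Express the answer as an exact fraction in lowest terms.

134/17

Total count: 11 + 10 + 10 + 15 + 8 + 13 + 8 + 11 + 9 + 18 = 113.
Total exposure: 10 days.
Gamma(α, β) with Poisson data over total exposure Σt gives posterior Gamma(α+Σx, β+Σt) = Gamma(135, 17).
Posterior mode = (α'−1)/β' = 134/17.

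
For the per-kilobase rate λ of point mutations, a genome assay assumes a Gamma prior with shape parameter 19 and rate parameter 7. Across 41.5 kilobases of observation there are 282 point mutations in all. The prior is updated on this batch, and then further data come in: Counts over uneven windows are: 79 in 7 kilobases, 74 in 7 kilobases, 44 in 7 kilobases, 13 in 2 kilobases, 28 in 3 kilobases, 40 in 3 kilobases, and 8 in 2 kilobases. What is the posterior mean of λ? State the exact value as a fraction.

Total count 282 over total exposure 41.5 kilobases.
After the first batch: Gamma(19 + 282, 7 + 41.5) = Gamma(301, 97/2).
Total count: 79 + 74 + 44 + 13 + 28 + 40 + 8 = 286.
Total exposure: 7 + 7 + 7 + 2 + 3 + 3 + 2 = 31 kilobases.
After the second batch: Gamma(301 + 286, 97/2 + 31) = Gamma(587, 159/2).
Posterior mean = α'/β' = 587/(159/2) = 1174/159.

1174/159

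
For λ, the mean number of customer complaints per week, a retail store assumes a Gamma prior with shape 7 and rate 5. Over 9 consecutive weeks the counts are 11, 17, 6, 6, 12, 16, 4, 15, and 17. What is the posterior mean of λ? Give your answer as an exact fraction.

111/14

Total count: 11 + 17 + 6 + 6 + 12 + 16 + 4 + 15 + 17 = 104.
Total exposure: 9 weeks.
Gamma(α, β) with Poisson data over total exposure Σt gives posterior Gamma(α+Σx, β+Σt) = Gamma(111, 14).
Posterior mean = α'/β' = 111/14.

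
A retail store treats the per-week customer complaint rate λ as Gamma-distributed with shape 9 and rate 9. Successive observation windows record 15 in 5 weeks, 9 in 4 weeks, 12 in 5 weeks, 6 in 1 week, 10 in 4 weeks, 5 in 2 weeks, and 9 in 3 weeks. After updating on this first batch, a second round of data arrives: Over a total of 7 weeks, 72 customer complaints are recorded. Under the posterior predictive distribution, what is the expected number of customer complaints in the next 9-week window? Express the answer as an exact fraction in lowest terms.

1323/40

Total count: 15 + 9 + 12 + 6 + 10 + 5 + 9 = 66.
Total exposure: 5 + 4 + 5 + 1 + 4 + 2 + 3 = 24 weeks.
After the first batch: Gamma(9 + 66, 9 + 24) = Gamma(75, 33).
Total count 72 over total exposure 7 weeks.
After the second batch: Gamma(75 + 72, 33 + 7) = Gamma(147, 40).
Predictive mean over a 9-week window = T·E[λ|data] = 9·147/40 = 1323/40.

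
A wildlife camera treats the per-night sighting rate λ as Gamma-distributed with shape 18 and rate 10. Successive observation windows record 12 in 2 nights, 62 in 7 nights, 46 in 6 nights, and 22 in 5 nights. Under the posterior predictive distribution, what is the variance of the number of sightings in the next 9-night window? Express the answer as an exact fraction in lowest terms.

Total count: 12 + 62 + 46 + 22 = 142.
Total exposure: 2 + 7 + 6 + 5 = 20 nights.
By Gamma–Poisson conjugacy, the posterior is Gamma(α + Σx, β + Σt) = Gamma(18 + 142, 10 + 20) = Gamma(160, 30).
The posterior predictive for a window of length T is Negative Binomial with variance T·α'·(β'+T)/β'² = 9·160·39/900 = 312/5.

312/5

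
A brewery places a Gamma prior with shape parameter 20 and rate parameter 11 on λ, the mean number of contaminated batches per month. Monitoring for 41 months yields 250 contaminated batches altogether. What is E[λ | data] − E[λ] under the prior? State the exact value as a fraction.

965/286

Total count 250 over total exposure 41 months.
Conjugate update: add total count to the shape and total exposure to the rate, giving Gamma(270, 52).
Posterior mean = 270/52 = 135/26; prior mean = 20/11 = 20/11. Difference = 135/26 − 20/11 = 965/286.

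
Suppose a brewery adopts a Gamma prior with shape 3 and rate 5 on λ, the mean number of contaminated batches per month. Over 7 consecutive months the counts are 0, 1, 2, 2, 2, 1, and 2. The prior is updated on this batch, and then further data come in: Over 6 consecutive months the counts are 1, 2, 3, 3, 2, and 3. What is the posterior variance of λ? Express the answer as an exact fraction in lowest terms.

Total count: 0 + 1 + 2 + 2 + 2 + 1 + 2 = 10.
Total exposure: 7 months.
After the first batch: Gamma(3 + 10, 5 + 7) = Gamma(13, 12).
Total count: 1 + 2 + 3 + 3 + 2 + 3 = 14.
Total exposure: 6 months.
After the second batch: Gamma(13 + 14, 12 + 6) = Gamma(27, 18).
Posterior variance = α'/β'² = 27/324 = 1/12.

1/12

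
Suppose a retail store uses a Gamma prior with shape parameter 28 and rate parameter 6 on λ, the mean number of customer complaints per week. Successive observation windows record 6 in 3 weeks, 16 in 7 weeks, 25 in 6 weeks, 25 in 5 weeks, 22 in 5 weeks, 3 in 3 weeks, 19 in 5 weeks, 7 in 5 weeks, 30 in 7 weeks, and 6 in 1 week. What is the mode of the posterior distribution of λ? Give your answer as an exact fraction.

186/53

Total count: 6 + 16 + 25 + 25 + 22 + 3 + 19 + 7 + 30 + 6 = 159.
Total exposure: 3 + 7 + 6 + 5 + 5 + 3 + 5 + 5 + 7 + 1 = 47 weeks.
Posterior: α' = 28 + 159 = 187, β' = 6 + 47 = 53.
Posterior mode = (α'−1)/β' = 186/53.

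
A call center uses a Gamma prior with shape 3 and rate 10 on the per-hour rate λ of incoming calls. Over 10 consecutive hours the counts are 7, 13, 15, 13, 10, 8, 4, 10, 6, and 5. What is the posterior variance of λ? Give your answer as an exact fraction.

Total count: 7 + 13 + 15 + 13 + 10 + 8 + 4 + 10 + 6 + 5 = 91.
Total exposure: 10 hours.
Gamma(α, β) with Poisson data over total exposure Σt gives posterior Gamma(α+Σx, β+Σt) = Gamma(94, 20).
Posterior variance = α'/β'² = 94/400 = 47/200.

47/200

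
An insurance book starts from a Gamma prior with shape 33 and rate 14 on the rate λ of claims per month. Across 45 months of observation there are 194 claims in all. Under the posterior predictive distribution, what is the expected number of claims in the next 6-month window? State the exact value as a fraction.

1362/59

Total count 194 over total exposure 45 months.
The Gamma prior is conjugate for the Poisson rate, so λ | data ~ Gamma(33+194, 14+45) = Gamma(227, 59).
Predictive mean over a 6-month window = T·E[λ|data] = 6·227/59 = 1362/59.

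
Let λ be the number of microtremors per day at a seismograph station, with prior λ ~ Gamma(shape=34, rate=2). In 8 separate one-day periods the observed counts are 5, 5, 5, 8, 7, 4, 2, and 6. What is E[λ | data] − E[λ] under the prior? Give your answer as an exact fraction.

Total count: 5 + 5 + 5 + 8 + 7 + 4 + 2 + 6 = 42.
Total exposure: 8 days.
Gamma(α, β) with Poisson data over total exposure Σt gives posterior Gamma(α+Σx, β+Σt) = Gamma(76, 10).
Posterior mean = 76/10 = 38/5; prior mean = 34/2 = 17. Difference = 38/5 − 17 = -47/5.

-47/5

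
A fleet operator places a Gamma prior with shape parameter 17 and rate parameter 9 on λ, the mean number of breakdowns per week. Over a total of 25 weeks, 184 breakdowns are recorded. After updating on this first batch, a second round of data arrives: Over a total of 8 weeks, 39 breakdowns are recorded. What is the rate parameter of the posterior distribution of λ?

42

Total count 184 over total exposure 25 weeks.
After the first batch: Gamma(17 + 184, 9 + 25) = Gamma(201, 34).
Total count 39 over total exposure 8 weeks.
After the second batch: Gamma(201 + 39, 34 + 8) = Gamma(240, 42).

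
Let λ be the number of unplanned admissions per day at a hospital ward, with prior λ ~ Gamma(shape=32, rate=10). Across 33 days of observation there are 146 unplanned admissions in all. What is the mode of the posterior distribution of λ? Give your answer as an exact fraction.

Total count 146 over total exposure 33 days.
Conjugate update: add total count to the shape and total exposure to the rate, giving Gamma(178, 43).
Posterior mode = (α'−1)/β' = 177/43.

177/43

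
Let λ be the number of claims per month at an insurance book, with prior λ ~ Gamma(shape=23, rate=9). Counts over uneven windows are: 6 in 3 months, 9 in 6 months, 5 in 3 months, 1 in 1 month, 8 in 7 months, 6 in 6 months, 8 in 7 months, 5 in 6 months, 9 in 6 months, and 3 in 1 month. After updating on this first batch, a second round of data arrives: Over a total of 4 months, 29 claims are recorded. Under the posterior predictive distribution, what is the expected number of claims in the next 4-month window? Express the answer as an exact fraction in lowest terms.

448/59

Total count: 6 + 9 + 5 + 1 + 8 + 6 + 8 + 5 + 9 + 3 = 60.
Total exposure: 3 + 6 + 3 + 1 + 7 + 6 + 7 + 6 + 6 + 1 = 46 months.
After the first batch: Gamma(23 + 60, 9 + 46) = Gamma(83, 55).
Total count 29 over total exposure 4 months.
After the second batch: Gamma(83 + 29, 55 + 4) = Gamma(112, 59).
Predictive mean over a 4-month window = T·E[λ|data] = 4·112/59 = 448/59.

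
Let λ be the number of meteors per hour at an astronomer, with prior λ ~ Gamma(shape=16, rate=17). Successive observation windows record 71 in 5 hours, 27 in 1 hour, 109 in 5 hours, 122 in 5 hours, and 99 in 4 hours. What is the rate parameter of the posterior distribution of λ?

37

Total count: 71 + 27 + 109 + 122 + 99 = 428.
Total exposure: 5 + 1 + 5 + 5 + 4 = 20 hours.
Gamma(α, β) with Poisson data over total exposure Σt gives posterior Gamma(α+Σx, β+Σt) = Gamma(444, 37).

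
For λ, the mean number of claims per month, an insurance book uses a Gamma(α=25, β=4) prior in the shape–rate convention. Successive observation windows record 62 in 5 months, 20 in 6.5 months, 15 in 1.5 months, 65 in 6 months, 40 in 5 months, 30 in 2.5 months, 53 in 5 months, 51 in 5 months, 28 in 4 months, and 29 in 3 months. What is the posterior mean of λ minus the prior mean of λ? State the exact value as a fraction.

51/20

Total count: 62 + 20 + 15 + 65 + 40 + 30 + 53 + 51 + 28 + 29 = 393.
Total exposure: 5 + 6.5 + 1.5 + 6 + 5 + 2.5 + 5 + 5 + 4 + 3 = 43.5 months.
The Gamma prior is conjugate for the Poisson rate, so λ | data ~ Gamma(25+393, 4+43.5) = Gamma(418, 95/2).
Posterior mean = 418/(95/2) = 44/5; prior mean = 25/4 = 25/4. Difference = 44/5 − 25/4 = 51/20.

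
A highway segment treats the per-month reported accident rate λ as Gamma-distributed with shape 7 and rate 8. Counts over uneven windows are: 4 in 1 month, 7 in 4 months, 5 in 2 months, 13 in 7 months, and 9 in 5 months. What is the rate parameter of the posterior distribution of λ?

Total count: 4 + 7 + 5 + 13 + 9 = 38.
Total exposure: 1 + 4 + 2 + 7 + 5 = 19 months.
The Gamma prior is conjugate for the Poisson rate, so λ | data ~ Gamma(7+38, 8+19) = Gamma(45, 27).

27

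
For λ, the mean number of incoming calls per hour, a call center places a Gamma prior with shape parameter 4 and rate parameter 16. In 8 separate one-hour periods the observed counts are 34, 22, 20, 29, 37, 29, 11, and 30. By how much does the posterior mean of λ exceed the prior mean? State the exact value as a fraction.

Total count: 34 + 22 + 20 + 29 + 37 + 29 + 11 + 30 = 212.
Total exposure: 8 hours.
Posterior: α' = 4 + 212 = 216, β' = 16 + 8 = 24.
Posterior mean = 216/24 = 9; prior mean = 4/16 = 1/4. Difference = 9 − 1/4 = 35/4.

35/4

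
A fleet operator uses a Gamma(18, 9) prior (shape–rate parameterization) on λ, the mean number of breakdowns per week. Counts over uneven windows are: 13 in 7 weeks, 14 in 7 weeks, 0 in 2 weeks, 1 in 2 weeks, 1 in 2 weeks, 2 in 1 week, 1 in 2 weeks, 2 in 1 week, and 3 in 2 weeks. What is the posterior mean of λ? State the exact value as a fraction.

11/7

Total count: 13 + 14 + 0 + 1 + 1 + 2 + 1 + 2 + 3 = 37.
Total exposure: 7 + 7 + 2 + 2 + 2 + 1 + 2 + 1 + 2 = 26 weeks.
Gamma(α, β) with Poisson data over total exposure Σt gives posterior Gamma(α+Σx, β+Σt) = Gamma(55, 35).
Posterior mean = α'/β' = 55/35 = 11/7.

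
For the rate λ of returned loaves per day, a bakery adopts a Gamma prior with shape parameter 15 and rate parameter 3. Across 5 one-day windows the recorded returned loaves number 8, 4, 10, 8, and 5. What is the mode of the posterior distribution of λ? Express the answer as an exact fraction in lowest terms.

49/8

Total count: 8 + 4 + 10 + 8 + 5 = 35.
Total exposure: 5 days.
By Gamma–Poisson conjugacy, the posterior is Gamma(α + Σx, β + Σt) = Gamma(15 + 35, 3 + 5) = Gamma(50, 8).
Posterior mode = (α'−1)/β' = 49/8.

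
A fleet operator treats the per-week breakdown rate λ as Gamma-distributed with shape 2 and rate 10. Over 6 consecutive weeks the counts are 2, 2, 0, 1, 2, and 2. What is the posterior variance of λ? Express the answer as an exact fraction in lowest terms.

11/256

Total count: 2 + 2 + 0 + 1 + 2 + 2 = 9.
Total exposure: 6 weeks.
By Gamma–Poisson conjugacy, the posterior is Gamma(α + Σx, β + Σt) = Gamma(2 + 9, 10 + 6) = Gamma(11, 16).
Posterior variance = α'/β'² = 11/256.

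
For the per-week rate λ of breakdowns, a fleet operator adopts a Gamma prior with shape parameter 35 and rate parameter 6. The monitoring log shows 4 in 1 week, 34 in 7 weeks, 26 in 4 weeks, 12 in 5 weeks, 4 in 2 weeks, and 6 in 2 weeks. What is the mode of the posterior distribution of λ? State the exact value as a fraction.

Total count: 4 + 34 + 26 + 12 + 4 + 6 = 86.
Total exposure: 1 + 7 + 4 + 5 + 2 + 2 = 21 weeks.
Conjugate update: add total count to the shape and total exposure to the rate, giving Gamma(121, 27).
Posterior mode = (α'−1)/β' = 120/27 = 40/9.

40/9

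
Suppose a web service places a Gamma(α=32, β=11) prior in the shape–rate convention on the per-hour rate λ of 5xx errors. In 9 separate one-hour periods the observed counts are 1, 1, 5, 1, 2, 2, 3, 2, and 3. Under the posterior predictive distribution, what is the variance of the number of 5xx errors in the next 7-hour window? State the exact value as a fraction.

2457/100

Total count: 1 + 1 + 5 + 1 + 2 + 2 + 3 + 2 + 3 = 20.
Total exposure: 9 hours.
Conjugate update: add total count to the shape and total exposure to the rate, giving Gamma(52, 20).
The posterior predictive for a window of length T is Negative Binomial with variance T·α'·(β'+T)/β'² = 7·52·27/400 = 2457/100.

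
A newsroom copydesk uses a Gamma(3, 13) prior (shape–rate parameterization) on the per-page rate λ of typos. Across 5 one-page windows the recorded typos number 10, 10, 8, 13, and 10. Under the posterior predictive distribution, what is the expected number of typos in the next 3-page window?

9

Total count: 10 + 10 + 8 + 13 + 10 = 51.
Total exposure: 5 pages.
Posterior: α' = 3 + 51 = 54, β' = 13 + 5 = 18.
Predictive mean over a 3-page window = T·E[λ|data] = 3·54/18 = 9.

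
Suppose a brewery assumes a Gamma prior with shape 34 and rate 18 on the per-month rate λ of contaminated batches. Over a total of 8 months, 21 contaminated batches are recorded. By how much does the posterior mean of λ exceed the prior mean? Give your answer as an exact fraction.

Total count 21 over total exposure 8 months.
Conjugate update: add total count to the shape and total exposure to the rate, giving Gamma(55, 26).
Posterior mean = 55/26 = 55/26; prior mean = 34/18 = 17/9. Difference = 55/26 − 17/9 = 53/234.

53/234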